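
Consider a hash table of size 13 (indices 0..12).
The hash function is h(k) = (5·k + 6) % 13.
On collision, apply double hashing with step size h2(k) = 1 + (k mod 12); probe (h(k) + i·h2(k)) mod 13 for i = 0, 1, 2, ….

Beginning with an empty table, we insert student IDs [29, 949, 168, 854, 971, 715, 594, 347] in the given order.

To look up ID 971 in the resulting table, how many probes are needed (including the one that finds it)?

2

Insert 29: h=8, slot 8 empty => index 8.
Insert 949: h=6, slot 6 empty => index 6.
Insert 168: h=1, slot 1 empty => index 1.
Insert 854: h=12, slot 12 empty => index 12.
Insert 971: h=12, h2=12, slot 12 occupied => index 11.
Insert 715: h=6, h2=8, slots 6,1 occupied => index 9.
Insert 594: h=12, h2=7, slots 12,6 occupied => index 0.
Insert 347: h=12, h2=12, slots 12,11 occupied => index 10.
Table: [594, 168, ∅, ∅, ∅, ∅, 949, ∅, 29, 715, 347, 971, 854]
Lookup 971: h=12, h2=12, probe 12,11 → found at 11.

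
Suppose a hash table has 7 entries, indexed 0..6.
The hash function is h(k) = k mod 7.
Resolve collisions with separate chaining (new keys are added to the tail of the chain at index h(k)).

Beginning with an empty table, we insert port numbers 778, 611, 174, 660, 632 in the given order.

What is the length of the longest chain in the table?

3

778 -> bucket 1
611 -> bucket 2
174 -> bucket 6
660 -> bucket 2 (collision)
632 -> bucket 2 (collision)
Final buckets:
0: —
1: 778
2: 611 -> 660 -> 632
3: —
4: —
5: —
6: 174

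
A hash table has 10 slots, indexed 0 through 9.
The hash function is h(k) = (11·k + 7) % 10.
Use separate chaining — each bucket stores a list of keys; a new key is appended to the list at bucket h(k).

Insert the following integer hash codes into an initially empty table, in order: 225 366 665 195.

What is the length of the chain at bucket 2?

Insert 225: h=2, bucket 2 empty → new chain.
Insert 366: h=3, bucket 3 empty → new chain.
Insert 665: h=2, bucket 2 nonempty → append to chain.
Insert 195: h=2, bucket 2 nonempty → append to chain.
Final buckets:
0: ∅
1: ∅
2: 225 -> 665 -> 195
3: 366
4: ∅
5: ∅
6: ∅
7: ∅
8: ∅
9: ∅

3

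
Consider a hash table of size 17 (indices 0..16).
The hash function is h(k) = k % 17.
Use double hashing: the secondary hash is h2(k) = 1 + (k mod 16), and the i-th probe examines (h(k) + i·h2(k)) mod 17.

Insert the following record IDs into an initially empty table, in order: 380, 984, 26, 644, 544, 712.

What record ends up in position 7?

712

380 hashes to 6; slot 6 is free -> place at 6.
984 hashes to 15; slot 15 is free -> place at 15.
26 hashes to 9; slot 9 is free -> place at 9.
644 hashes to 15, h2=5; 15 taken -> place at 3.
544 hashes to 0; slot 0 is free -> place at 0.
712 hashes to 15, h2=9; 15 taken -> place at 7.
Table: [544, -, -, 644, -, -, 380, 712, -, 26, -, -, -, -, -, 984, -]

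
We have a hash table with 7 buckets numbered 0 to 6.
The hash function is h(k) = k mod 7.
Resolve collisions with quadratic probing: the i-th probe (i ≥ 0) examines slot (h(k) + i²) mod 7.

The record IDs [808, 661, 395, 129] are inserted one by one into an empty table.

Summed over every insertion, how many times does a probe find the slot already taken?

Insert 808: h=3, slot 3 empty => index 3.
Insert 661: h=3, slot 3 occupied => index 4.
Insert 395: h=3, slots 3,4 occupied => index 0.
Insert 129: h=3, slots 3,4,0 occupied => index 5.
Table: [395, —, —, 808, 661, 129, —]

6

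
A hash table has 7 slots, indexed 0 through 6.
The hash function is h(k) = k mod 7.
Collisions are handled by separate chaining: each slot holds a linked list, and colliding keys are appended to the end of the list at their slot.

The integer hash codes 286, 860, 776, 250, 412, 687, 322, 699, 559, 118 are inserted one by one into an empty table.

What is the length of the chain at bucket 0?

1

286 -> bucket 6
860 -> bucket 6 (collision)
776 -> bucket 6 (collision)
250 -> bucket 5
412 -> bucket 6 (collision)
687 -> bucket 1
322 -> bucket 0
699 -> bucket 6 (collision)
559 -> bucket 6 (collision)
118 -> bucket 6 (collision)
Final buckets:
0: 322
1: 687
2: -
3: -
4: -
5: 250
6: 286 -> 860 -> 776 -> 412 -> 699 -> 559 -> 118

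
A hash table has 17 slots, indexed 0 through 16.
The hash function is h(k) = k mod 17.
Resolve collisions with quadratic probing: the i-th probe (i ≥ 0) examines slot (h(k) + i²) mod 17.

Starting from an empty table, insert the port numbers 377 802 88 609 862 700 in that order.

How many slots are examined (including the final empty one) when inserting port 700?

5

Insert 377: h=3, slot 3 empty -> index 3.
Insert 802: h=3, slot 3 occupied -> index 4.
Insert 88: h=3, slots 3,4 occupied -> index 7.
Insert 609: h=14, slot 14 empty -> index 14.
Insert 862: h=12, slot 12 empty -> index 12.
Insert 700: h=3, slots 3,4,7,12 occupied -> index 2.
Table: [—, —, 700, 377, 802, —, —, 88, —, —, —, —, 862, —, 609, —, —]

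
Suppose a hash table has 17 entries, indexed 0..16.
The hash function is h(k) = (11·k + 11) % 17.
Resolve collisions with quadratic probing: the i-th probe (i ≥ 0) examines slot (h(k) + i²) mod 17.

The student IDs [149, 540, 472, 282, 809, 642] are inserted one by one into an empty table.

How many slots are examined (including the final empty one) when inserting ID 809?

149: h=1 → slot 1
540: h=1, probe 1,2 → slot 2
472: h=1, probe 1,2,5 → slot 5
282: h=2, probe 2,3 → slot 3
809: h=2, probe 2,3,6 → slot 6
642: h=1, probe 1,2,5,10 → slot 10
Table: [—, 149, 540, 282, —, 472, 809, —, —, —, 642, —, —, —, —, —, —]

3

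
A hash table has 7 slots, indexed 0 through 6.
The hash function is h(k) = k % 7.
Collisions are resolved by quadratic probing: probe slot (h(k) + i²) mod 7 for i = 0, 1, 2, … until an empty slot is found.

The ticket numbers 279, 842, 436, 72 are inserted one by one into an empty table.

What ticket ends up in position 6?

279 hashes to 6; slot 6 is free → place at 6.
842 hashes to 2; slot 2 is free → place at 2.
436 hashes to 2; 2 taken → place at 3.
72 hashes to 2; 2,3,6 taken → place at 4.
Table: [_, _, 842, 436, 72, _, 279]

279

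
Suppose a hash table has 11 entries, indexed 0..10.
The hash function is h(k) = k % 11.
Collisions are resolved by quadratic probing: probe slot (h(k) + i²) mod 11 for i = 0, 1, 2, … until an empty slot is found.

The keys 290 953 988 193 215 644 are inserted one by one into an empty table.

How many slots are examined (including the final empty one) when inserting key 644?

5

290 hashes to 4; slot 4 is free → place at 4.
953 hashes to 7; slot 7 is free → place at 7.
988 hashes to 9; slot 9 is free → place at 9.
193 hashes to 6; slot 6 is free → place at 6.
215 hashes to 6; 6,7 taken → place at 10.
644 hashes to 6; 6,7,10,4 taken → place at 0.
Table: [644, ., ., ., 290, ., 193, 953, ., 988, 215]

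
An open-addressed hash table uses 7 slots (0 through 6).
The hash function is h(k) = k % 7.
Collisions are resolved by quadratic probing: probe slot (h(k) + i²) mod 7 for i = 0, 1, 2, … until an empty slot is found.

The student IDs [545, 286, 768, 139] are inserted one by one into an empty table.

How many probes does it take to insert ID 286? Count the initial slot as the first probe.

2

545 hashes to 6; slot 6 is free -> place at 6.
286 hashes to 6; 6 taken -> place at 0.
768 hashes to 5; slot 5 is free -> place at 5.
139 hashes to 6; 6,0 taken -> place at 3.
Table: [286, _, _, 139, _, 768, 545]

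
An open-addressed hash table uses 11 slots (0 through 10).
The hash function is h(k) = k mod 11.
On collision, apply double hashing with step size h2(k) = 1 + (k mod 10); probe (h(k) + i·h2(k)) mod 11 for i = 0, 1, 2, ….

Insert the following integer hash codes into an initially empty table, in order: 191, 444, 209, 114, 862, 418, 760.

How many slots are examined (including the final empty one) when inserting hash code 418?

4

Insert 191: h=4, slot 4 empty → index 4.
Insert 444: h=4, h2=5, slot 4 occupied → index 9.
Insert 209: h=0, slot 0 empty → index 0.
Insert 114: h=4, h2=5, slots 4,9 occupied → index 3.
Insert 862: h=4, h2=3, slot 4 occupied → index 7.
Insert 418: h=0, h2=9, slots 0,9,7 occupied → index 5.
Insert 760: h=1, slot 1 empty → index 1.
Table: [209, 760, -, 114, 191, 418, -, 862, -, 444, -]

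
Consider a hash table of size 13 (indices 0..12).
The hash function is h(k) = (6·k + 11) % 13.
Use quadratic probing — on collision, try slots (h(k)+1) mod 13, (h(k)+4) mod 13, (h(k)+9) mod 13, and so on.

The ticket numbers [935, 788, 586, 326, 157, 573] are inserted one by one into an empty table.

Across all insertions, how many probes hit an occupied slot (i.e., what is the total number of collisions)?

935: h=5 -> slot 5
788: h=7 -> slot 7
586: h=4 -> slot 4
326: h=4, probe 4,5,8 -> slot 8
157: h=4, probe 4,5,8,0 -> slot 0
573: h=4, probe 4,5,8,0,7,3 -> slot 3
Table: [157, —, —, 573, 586, 935, —, 788, 326, —, —, —, —]

10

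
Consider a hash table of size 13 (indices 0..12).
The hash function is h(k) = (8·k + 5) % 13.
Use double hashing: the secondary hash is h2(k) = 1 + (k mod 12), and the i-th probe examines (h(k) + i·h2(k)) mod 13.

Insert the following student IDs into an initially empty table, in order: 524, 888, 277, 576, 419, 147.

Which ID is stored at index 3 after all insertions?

524: h=11 → slot 11
888: h=11, h2=1, probe 11,12 → slot 12
277: h=11, h2=2, probe 11,0 → slot 0
576: h=11, h2=1, probe 11,12,0,1 → slot 1
419: h=3 → slot 3
147: h=11, h2=4, probe 11,2 → slot 2
Table: [277, 576, 147, 419, _, _, _, _, _, _, _, 524, 888]

419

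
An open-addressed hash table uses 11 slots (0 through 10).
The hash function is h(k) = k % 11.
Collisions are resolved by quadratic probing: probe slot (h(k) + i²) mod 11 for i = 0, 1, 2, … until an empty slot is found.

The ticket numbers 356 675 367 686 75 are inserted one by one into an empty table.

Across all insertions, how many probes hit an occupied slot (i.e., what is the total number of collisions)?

6

356: h=4 → slot 4
675: h=4, probe 4,5 → slot 5
367: h=4, probe 4,5,8 → slot 8
686: h=4, probe 4,5,8,2 → slot 2
75: h=9 → slot 9
Table: [_, _, 686, _, 356, 675, _, _, 367, 75, _]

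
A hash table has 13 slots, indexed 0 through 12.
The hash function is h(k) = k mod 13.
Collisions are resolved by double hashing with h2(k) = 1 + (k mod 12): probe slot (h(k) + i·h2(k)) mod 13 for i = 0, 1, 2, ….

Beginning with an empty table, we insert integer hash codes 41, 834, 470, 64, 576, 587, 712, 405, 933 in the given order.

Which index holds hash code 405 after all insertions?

41: h=2 => slot 2
834: h=2, h2=7, probe 2,9 => slot 9
470: h=2, h2=3, probe 2,5 => slot 5
64: h=12 => slot 12
576: h=4 => slot 4
587: h=2, h2=12, probe 2,1 => slot 1
712: h=10 => slot 10
405: h=2, h2=10, probe 2,12,9,6 => slot 6
933: h=10, h2=10, probe 10,7 => slot 7
Table: [., 587, 41, ., 576, 470, 405, 933, ., 834, 712, ., 64]

6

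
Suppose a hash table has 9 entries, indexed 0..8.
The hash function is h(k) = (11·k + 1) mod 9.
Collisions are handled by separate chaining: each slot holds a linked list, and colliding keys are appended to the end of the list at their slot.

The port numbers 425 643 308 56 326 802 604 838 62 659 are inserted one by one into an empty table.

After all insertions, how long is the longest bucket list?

5

425 → bucket 5
643 → bucket 0
308 → bucket 5 (collision)
56 → bucket 5 (collision)
326 → bucket 5 (collision)
802 → bucket 3
604 → bucket 3 (collision)
838 → bucket 3 (collision)
62 → bucket 8
659 → bucket 5 (collision)
Final buckets:
0: 643
1: ∅
2: ∅
3: 802 -> 604 -> 838
4: ∅
5: 425 -> 308 -> 56 -> 326 -> 659
6: ∅
7: ∅
8: 62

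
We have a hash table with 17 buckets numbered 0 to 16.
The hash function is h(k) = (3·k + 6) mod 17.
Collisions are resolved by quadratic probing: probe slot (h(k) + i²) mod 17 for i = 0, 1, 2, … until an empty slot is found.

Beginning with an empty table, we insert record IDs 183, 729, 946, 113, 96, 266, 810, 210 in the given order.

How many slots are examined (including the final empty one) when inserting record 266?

4

183 hashes to 11; slot 11 is free => place at 11.
729 hashes to 0; slot 0 is free => place at 0.
946 hashes to 5; slot 5 is free => place at 5.
113 hashes to 5; 5 taken => place at 6.
96 hashes to 5; 5,6 taken => place at 9.
266 hashes to 5; 5,6,9 taken => place at 14.
810 hashes to 5; 5,6,9,14 taken => place at 4.
210 hashes to 7; slot 7 is free => place at 7.
Table: [729, —, —, —, 810, 946, 113, 210, —, 96, —, 183, —, —, 266, —, —]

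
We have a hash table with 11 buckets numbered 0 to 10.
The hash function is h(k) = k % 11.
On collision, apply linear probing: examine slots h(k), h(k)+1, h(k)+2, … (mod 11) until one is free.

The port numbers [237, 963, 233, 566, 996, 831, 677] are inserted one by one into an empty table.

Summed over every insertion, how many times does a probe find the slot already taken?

10

237 hashes to 6; slot 6 is free -> place at 6.
963 hashes to 6; 6 taken -> place at 7.
233 hashes to 2; slot 2 is free -> place at 2.
566 hashes to 5; slot 5 is free -> place at 5.
996 hashes to 6; 6,7 taken -> place at 8.
831 hashes to 6; 6,7,8 taken -> place at 9.
677 hashes to 6; 6,7,8,9 taken -> place at 10.
Table: [., ., 233, ., ., 566, 237, 963, 996, 831, 677]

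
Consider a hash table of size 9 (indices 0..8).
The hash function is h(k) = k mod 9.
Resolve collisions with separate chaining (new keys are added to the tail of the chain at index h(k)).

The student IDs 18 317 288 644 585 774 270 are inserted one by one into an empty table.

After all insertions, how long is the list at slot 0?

Insert 18: h=0, bucket 0 empty → new chain.
Insert 317: h=2, bucket 2 empty → new chain.
Insert 288: h=0, bucket 0 nonempty → append to chain.
Insert 644: h=5, bucket 5 empty → new chain.
Insert 585: h=0, bucket 0 nonempty → append to chain.
Insert 774: h=0, bucket 0 nonempty → append to chain.
Insert 270: h=0, bucket 0 nonempty → append to chain.
Final buckets:
0: 18 -> 288 -> 585 -> 774 -> 270
1: .
2: 317
3: .
4: .
5: 644
6: .
7: .
8: .

5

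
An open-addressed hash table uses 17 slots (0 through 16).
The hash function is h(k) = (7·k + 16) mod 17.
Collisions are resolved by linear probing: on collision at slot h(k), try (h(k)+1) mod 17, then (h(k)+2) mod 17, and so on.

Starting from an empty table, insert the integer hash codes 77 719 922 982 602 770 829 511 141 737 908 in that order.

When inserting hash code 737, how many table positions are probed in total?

Insert 77: h=11, slot 11 empty → index 11.
Insert 719: h=0, slot 0 empty → index 0.
Insert 922: h=10, slot 10 empty → index 10.
Insert 982: h=5, slot 5 empty → index 5.
Insert 602: h=14, slot 14 empty → index 14.
Insert 770: h=0, slot 0 occupied → index 1.
Insert 829: h=5, slot 5 occupied → index 6.
Insert 511: h=6, slot 6 occupied → index 7.
Insert 141: h=0, slots 0,1 occupied → index 2.
Insert 737: h=7, slot 7 occupied → index 8.
Insert 908: h=14, slot 14 occupied → index 15.
Table: [719, 770, 141, -, -, 982, 829, 511, 737, -, 922, 77, -, -, 602, 908, -]

2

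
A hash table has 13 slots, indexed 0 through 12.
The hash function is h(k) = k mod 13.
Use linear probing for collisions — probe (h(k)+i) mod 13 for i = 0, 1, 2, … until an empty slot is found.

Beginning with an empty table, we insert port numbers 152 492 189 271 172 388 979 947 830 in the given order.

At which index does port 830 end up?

Insert 152: h=9, slot 9 empty -> index 9.
Insert 492: h=11, slot 11 empty -> index 11.
Insert 189: h=7, slot 7 empty -> index 7.
Insert 271: h=11, slot 11 occupied -> index 12.
Insert 172: h=3, slot 3 empty -> index 3.
Insert 388: h=11, slots 11,12 occupied -> index 0.
Insert 979: h=4, slot 4 empty -> index 4.
Insert 947: h=11, slots 11,12,0 occupied -> index 1.
Insert 830: h=11, slots 11,12,0,1 occupied -> index 2.
Table: [388, 947, 830, 172, 979, ., ., 189, ., 152, ., 492, 271]

2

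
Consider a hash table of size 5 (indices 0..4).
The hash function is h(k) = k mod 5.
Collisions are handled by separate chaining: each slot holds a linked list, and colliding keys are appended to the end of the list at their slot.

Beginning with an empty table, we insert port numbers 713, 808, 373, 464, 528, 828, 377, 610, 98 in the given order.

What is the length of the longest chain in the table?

713 → bucket 3
808 → bucket 3 (collision)
373 → bucket 3 (collision)
464 → bucket 4
528 → bucket 3 (collision)
828 → bucket 3 (collision)
377 → bucket 2
610 → bucket 0
98 → bucket 3 (collision)
Final buckets:
0: 610
1: _
2: 377
3: 713 -> 808 -> 373 -> 528 -> 828 -> 98
4: 464

6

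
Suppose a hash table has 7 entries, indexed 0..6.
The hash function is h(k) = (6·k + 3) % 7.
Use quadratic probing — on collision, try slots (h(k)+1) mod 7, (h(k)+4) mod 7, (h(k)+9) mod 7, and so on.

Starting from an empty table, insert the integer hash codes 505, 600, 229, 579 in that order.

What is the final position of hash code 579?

505 hashes to 2; slot 2 is free → place at 2.
600 hashes to 5; slot 5 is free → place at 5.
229 hashes to 5; 5 taken → place at 6.
579 hashes to 5; 5,6,2 taken → place at 0.
Table: [579, —, 505, —, —, 600, 229]

0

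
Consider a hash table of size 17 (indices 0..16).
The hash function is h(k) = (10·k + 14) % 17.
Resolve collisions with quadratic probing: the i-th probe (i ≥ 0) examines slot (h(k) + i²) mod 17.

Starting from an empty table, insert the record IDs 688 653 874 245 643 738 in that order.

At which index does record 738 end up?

8

Insert 688: h=9, slot 9 empty => index 9.
Insert 653: h=16, slot 16 empty => index 16.
Insert 874: h=16, slot 16 occupied => index 0.
Insert 245: h=16, slots 16,0 occupied => index 3.
Insert 643: h=1, slot 1 empty => index 1.
Insert 738: h=16, slots 16,0,3 occupied => index 8.
Table: [874, 643, _, 245, _, _, _, _, 738, 688, _, _, _, _, _, _, 653]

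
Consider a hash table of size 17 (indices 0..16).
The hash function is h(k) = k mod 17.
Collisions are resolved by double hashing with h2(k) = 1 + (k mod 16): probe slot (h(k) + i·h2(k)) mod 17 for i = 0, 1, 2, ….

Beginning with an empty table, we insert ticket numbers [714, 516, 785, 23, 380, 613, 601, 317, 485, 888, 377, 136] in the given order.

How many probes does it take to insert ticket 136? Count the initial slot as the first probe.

Insert 714: h=0, slot 0 empty => index 0.
Insert 516: h=6, slot 6 empty => index 6.
Insert 785: h=3, slot 3 empty => index 3.
Insert 23: h=6, h2=8, slot 6 occupied => index 14.
Insert 380: h=6, h2=13, slot 6 occupied => index 2.
Insert 613: h=1, slot 1 empty => index 1.
Insert 601: h=6, h2=10, slot 6 occupied => index 16.
Insert 317: h=11, slot 11 empty => index 11.
Insert 485: h=9, slot 9 empty => index 9.
Insert 888: h=4, slot 4 empty => index 4.
Insert 377: h=3, h2=10, slot 3 occupied => index 13.
Insert 136: h=0, h2=9, slots 0,9,1 occupied => index 10.
Table: [714, 613, 380, 785, 888, ., 516, ., ., 485, 136, 317, ., 377, 23, ., 601]

4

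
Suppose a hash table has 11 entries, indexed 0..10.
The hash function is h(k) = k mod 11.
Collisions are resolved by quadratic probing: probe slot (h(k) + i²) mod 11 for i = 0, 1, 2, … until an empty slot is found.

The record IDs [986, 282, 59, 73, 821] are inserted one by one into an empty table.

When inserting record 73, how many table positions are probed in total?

Insert 986: h=7, slot 7 empty => index 7.
Insert 282: h=7, slot 7 occupied => index 8.
Insert 59: h=4, slot 4 empty => index 4.
Insert 73: h=7, slots 7,8 occupied => index 0.
Insert 821: h=7, slots 7,8,0 occupied => index 5.
Table: [73, ∅, ∅, ∅, 59, 821, ∅, 986, 282, ∅, ∅]

3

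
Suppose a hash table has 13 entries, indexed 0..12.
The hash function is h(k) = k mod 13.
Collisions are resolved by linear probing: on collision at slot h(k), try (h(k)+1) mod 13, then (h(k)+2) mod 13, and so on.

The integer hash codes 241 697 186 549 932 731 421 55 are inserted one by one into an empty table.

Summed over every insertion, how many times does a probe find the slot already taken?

241: h=7 → slot 7
697: h=8 → slot 8
186: h=4 → slot 4
549: h=3 → slot 3
932: h=9 → slot 9
731: h=3, probe 3,4,5 → slot 5
421: h=5, probe 5,6 → slot 6
55: h=3, probe 3,4,5,6,7,8,9,10 → slot 10
Table: [∅, ∅, ∅, 549, 186, 731, 421, 241, 697, 932, 55, ∅, ∅]

10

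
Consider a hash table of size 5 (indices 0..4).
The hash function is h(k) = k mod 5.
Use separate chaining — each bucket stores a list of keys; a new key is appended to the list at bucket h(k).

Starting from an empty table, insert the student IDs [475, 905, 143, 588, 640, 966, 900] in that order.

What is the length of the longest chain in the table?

4

Insert 475: h=0, bucket 0 empty → new chain.
Insert 905: h=0, bucket 0 nonempty → append to chain.
Insert 143: h=3, bucket 3 empty → new chain.
Insert 588: h=3, bucket 3 nonempty → append to chain.
Insert 640: h=0, bucket 0 nonempty → append to chain.
Insert 966: h=1, bucket 1 empty → new chain.
Insert 900: h=0, bucket 0 nonempty → append to chain.
Final buckets:
0: 475 -> 905 -> 640 -> 900
1: 966
2: .
3: 143 -> 588
4: .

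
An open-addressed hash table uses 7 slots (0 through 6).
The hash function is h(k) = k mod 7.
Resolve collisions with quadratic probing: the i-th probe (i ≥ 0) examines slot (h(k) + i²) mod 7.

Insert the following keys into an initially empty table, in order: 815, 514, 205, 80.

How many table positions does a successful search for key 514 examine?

Insert 815: h=3, slot 3 empty => index 3.
Insert 514: h=3, slot 3 occupied => index 4.
Insert 205: h=2, slot 2 empty => index 2.
Insert 80: h=3, slots 3,4 occupied => index 0.
Table: [80, ., 205, 815, 514, ., .]
Lookup 514: h=3, probe 3,4 → found at 4.

2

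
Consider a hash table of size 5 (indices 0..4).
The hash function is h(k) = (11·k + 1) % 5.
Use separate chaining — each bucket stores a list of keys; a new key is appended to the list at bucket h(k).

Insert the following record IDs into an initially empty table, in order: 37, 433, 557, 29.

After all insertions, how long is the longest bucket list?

Insert 37: h=3, bucket 3 empty → new chain.
Insert 433: h=4, bucket 4 empty → new chain.
Insert 557: h=3, bucket 3 nonempty → append to chain.
Insert 29: h=0, bucket 0 empty → new chain.
Final buckets:
0: 29
1: —
2: —
3: 37 -> 557
4: 433

2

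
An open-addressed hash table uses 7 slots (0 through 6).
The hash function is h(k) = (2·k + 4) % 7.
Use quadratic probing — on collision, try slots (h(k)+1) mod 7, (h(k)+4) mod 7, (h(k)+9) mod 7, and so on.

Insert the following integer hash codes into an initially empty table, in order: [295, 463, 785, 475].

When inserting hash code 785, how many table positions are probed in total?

3

295 hashes to 6; slot 6 is free -> place at 6.
463 hashes to 6; 6 taken -> place at 0.
785 hashes to 6; 6,0 taken -> place at 3.
475 hashes to 2; slot 2 is free -> place at 2.
Table: [463, _, 475, 785, _, _, 295]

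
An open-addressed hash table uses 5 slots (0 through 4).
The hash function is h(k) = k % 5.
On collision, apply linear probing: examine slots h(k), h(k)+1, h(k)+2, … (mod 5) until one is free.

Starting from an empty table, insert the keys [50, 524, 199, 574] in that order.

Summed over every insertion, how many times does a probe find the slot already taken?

5

50 hashes to 0; slot 0 is free → place at 0.
524 hashes to 4; slot 4 is free → place at 4.
199 hashes to 4; 4,0 taken → place at 1.
574 hashes to 4; 4,0,1 taken → place at 2.
Table: [50, 199, 574, ., 524]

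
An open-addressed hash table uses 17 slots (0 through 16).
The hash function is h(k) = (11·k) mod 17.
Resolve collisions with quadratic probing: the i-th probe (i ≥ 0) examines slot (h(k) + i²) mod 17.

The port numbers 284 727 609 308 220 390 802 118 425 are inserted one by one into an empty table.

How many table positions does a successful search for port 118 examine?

Insert 284: h=13, slot 13 empty → index 13.
Insert 727: h=7, slot 7 empty → index 7.
Insert 609: h=1, slot 1 empty → index 1.
Insert 308: h=5, slot 5 empty → index 5.
Insert 220: h=6, slot 6 empty → index 6.
Insert 390: h=6, slots 6,7 occupied → index 10.
Insert 802: h=16, slot 16 empty → index 16.
Insert 118: h=6, slots 6,7,10 occupied → index 15.
Insert 425: h=0, slot 0 empty → index 0.
Table: [425, 609, _, _, _, 308, 220, 727, _, _, 390, _, _, 284, _, 118, 802]
Lookup 118: h=6, probe 6,7,10,15 → found at 15.

4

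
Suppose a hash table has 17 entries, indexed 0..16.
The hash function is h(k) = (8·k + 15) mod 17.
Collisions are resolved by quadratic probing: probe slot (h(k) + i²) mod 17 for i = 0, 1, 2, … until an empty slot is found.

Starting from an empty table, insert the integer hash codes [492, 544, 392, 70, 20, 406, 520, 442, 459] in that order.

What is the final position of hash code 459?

0

492 hashes to 7; slot 7 is free → place at 7.
544 hashes to 15; slot 15 is free → place at 15.
392 hashes to 6; slot 6 is free → place at 6.
70 hashes to 14; slot 14 is free → place at 14.
20 hashes to 5; slot 5 is free → place at 5.
406 hashes to 16; slot 16 is free → place at 16.
520 hashes to 10; slot 10 is free → place at 10.
442 hashes to 15; 15,16 taken → place at 2.
459 hashes to 15; 15,16,2,7,14,6 taken → place at 0.
Table: [459, _, 442, _, _, 20, 392, 492, _, _, 520, _, _, _, 70, 544, 406]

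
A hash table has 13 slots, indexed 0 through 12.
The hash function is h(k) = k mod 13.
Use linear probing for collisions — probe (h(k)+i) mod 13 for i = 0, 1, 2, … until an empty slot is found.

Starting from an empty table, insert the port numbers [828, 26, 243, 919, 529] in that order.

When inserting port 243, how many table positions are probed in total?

Insert 828: h=9, slot 9 empty -> index 9.
Insert 26: h=0, slot 0 empty -> index 0.
Insert 243: h=9, slot 9 occupied -> index 10.
Insert 919: h=9, slots 9,10 occupied -> index 11.
Insert 529: h=9, slots 9,10,11 occupied -> index 12.
Table: [26, ., ., ., ., ., ., ., ., 828, 243, 919, 529]

2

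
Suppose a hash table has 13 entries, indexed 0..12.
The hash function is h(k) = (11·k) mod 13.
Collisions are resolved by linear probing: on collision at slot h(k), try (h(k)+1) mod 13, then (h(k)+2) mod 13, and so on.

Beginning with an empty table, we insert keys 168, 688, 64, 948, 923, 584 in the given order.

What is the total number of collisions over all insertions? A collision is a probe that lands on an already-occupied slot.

Insert 168: h=2, slot 2 empty -> index 2.
Insert 688: h=2, slot 2 occupied -> index 3.
Insert 64: h=2, slots 2,3 occupied -> index 4.
Insert 948: h=2, slots 2,3,4 occupied -> index 5.
Insert 923: h=0, slot 0 empty -> index 0.
Insert 584: h=2, slots 2,3,4,5 occupied -> index 6.
Table: [923, ., 168, 688, 64, 948, 584, ., ., ., ., ., .]

10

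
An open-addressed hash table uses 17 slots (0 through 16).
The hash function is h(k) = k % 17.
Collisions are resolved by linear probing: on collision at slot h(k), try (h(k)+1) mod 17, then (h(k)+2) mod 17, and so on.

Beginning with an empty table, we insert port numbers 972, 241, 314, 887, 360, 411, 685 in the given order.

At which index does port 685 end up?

972 hashes to 3; slot 3 is free → place at 3.
241 hashes to 3; 3 taken → place at 4.
314 hashes to 8; slot 8 is free → place at 8.
887 hashes to 3; 3,4 taken → place at 5.
360 hashes to 3; 3,4,5 taken → place at 6.
411 hashes to 3; 3,4,5,6 taken → place at 7.
685 hashes to 5; 5,6,7,8 taken → place at 9.
Table: [-, -, -, 972, 241, 887, 360, 411, 314, 685, -, -, -, -, -, -, -]

9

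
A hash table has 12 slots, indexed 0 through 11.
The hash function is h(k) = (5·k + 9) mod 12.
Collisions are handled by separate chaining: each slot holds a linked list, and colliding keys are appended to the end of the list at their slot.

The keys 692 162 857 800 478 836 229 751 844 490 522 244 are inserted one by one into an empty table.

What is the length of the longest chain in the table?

692 -> bucket 1
162 -> bucket 3
857 -> bucket 10
800 -> bucket 1 (collision)
478 -> bucket 11
836 -> bucket 1 (collision)
229 -> bucket 2
751 -> bucket 8
844 -> bucket 5
490 -> bucket 11 (collision)
522 -> bucket 3 (collision)
244 -> bucket 5 (collision)
Final buckets:
0: —
1: 692 -> 800 -> 836
2: 229
3: 162 -> 522
4: —
5: 844 -> 244
6: —
7: —
8: 751
9: —
10: 857
11: 478 -> 490

3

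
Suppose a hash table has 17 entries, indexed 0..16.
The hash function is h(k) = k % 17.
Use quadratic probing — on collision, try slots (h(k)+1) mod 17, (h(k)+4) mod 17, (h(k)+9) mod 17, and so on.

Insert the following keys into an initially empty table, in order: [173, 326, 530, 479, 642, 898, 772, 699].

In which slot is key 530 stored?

7

173: h=3 => slot 3
326: h=3, probe 3,4 => slot 4
530: h=3, probe 3,4,7 => slot 7
479: h=3, probe 3,4,7,12 => slot 12
642: h=13 => slot 13
898: h=14 => slot 14
772: h=7, probe 7,8 => slot 8
699: h=2 => slot 2
Table: [-, -, 699, 173, 326, -, -, 530, 772, -, -, -, 479, 642, 898, -, -]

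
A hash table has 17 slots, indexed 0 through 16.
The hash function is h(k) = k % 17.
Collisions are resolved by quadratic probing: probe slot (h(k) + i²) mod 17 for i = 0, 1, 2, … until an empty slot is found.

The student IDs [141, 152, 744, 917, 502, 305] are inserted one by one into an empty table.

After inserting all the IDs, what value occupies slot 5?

141 hashes to 5; slot 5 is free → place at 5.
152 hashes to 16; slot 16 is free → place at 16.
744 hashes to 13; slot 13 is free → place at 13.
917 hashes to 16; 16 taken → place at 0.
502 hashes to 9; slot 9 is free → place at 9.
305 hashes to 16; 16,0 taken → place at 3.
Table: [917, —, —, 305, —, 141, —, —, —, 502, —, —, —, 744, —, —, 152]

141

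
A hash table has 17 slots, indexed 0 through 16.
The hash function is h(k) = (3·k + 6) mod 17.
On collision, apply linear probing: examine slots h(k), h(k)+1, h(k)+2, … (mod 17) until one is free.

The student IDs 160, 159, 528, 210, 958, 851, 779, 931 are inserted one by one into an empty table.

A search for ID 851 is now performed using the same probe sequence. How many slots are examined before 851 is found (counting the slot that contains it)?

160 hashes to 10; slot 10 is free → place at 10.
159 hashes to 7; slot 7 is free → place at 7.
528 hashes to 9; slot 9 is free → place at 9.
210 hashes to 7; 7 taken → place at 8.
958 hashes to 7; 7,8,9,10 taken → place at 11.
851 hashes to 9; 9,10,11 taken → place at 12.
779 hashes to 14; slot 14 is free → place at 14.
931 hashes to 11; 11,12 taken → place at 13.
Table: [-, -, -, -, -, -, -, 159, 210, 528, 160, 958, 851, 931, 779, -, -]
Lookup 851: h=9, probe 9,10,11,12 → found at 12.

4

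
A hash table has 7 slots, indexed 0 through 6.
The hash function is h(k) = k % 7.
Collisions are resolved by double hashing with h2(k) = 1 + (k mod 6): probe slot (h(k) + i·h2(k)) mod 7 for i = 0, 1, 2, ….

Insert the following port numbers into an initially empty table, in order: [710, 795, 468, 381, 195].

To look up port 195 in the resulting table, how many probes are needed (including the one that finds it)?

710: h=3 => slot 3
795: h=4 => slot 4
468: h=6 => slot 6
381: h=3, h2=4, probe 3,0 => slot 0
195: h=6, h2=4, probe 6,3,0,4,1 => slot 1
Table: [381, 195, -, 710, 795, -, 468]
Lookup 195: h=6, h2=4, probe 6,3,0,4,1 → found at 1.

5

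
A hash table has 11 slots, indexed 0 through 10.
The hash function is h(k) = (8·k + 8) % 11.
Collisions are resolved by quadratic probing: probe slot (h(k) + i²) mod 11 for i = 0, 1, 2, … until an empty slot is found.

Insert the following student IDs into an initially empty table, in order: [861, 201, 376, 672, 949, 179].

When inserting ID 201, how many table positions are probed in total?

2

Insert 861: h=10, slot 10 empty => index 10.
Insert 201: h=10, slot 10 occupied => index 0.
Insert 376: h=2, slot 2 empty => index 2.
Insert 672: h=5, slot 5 empty => index 5.
Insert 949: h=10, slots 10,0 occupied => index 3.
Insert 179: h=10, slots 10,0,3 occupied => index 8.
Table: [201, -, 376, 949, -, 672, -, -, 179, -, 861]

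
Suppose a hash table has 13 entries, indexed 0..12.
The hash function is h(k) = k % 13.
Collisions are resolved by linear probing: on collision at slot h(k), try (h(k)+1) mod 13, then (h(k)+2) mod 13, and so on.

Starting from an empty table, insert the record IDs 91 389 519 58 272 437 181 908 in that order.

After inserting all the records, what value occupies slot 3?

181

91 hashes to 0; slot 0 is free -> place at 0.
389 hashes to 12; slot 12 is free -> place at 12.
519 hashes to 12; 12,0 taken -> place at 1.
58 hashes to 6; slot 6 is free -> place at 6.
272 hashes to 12; 12,0,1 taken -> place at 2.
437 hashes to 8; slot 8 is free -> place at 8.
181 hashes to 12; 12,0,1,2 taken -> place at 3.
908 hashes to 11; slot 11 is free -> place at 11.
Table: [91, 519, 272, 181, ∅, ∅, 58, ∅, 437, ∅, ∅, 908, 389]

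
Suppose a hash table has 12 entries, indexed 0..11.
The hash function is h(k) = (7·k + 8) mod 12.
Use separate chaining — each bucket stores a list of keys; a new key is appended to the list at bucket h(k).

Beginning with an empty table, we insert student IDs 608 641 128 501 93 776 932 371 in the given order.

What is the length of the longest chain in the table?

Insert 608: h=4, bucket 4 empty -> new chain.
Insert 641: h=7, bucket 7 empty -> new chain.
Insert 128: h=4, bucket 4 nonempty -> append to chain.
Insert 501: h=11, bucket 11 empty -> new chain.
Insert 93: h=11, bucket 11 nonempty -> append to chain.
Insert 776: h=4, bucket 4 nonempty -> append to chain.
Insert 932: h=4, bucket 4 nonempty -> append to chain.
Insert 371: h=1, bucket 1 empty -> new chain.
Final buckets:
0: —
1: 371
2: —
3: —
4: 608 -> 128 -> 776 -> 932
5: —
6: —
7: 641
8: —
9: —
10: —
11: 501 -> 93

4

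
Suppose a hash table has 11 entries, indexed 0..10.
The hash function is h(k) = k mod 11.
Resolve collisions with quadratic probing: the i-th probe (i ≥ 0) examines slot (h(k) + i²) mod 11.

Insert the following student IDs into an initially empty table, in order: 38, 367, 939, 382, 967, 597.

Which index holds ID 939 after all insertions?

Insert 38: h=5, slot 5 empty => index 5.
Insert 367: h=4, slot 4 empty => index 4.
Insert 939: h=4, slots 4,5 occupied => index 8.
Insert 382: h=8, slot 8 occupied => index 9.
Insert 967: h=10, slot 10 empty => index 10.
Insert 597: h=3, slot 3 empty => index 3.
Table: [-, -, -, 597, 367, 38, -, -, 939, 382, 967]

8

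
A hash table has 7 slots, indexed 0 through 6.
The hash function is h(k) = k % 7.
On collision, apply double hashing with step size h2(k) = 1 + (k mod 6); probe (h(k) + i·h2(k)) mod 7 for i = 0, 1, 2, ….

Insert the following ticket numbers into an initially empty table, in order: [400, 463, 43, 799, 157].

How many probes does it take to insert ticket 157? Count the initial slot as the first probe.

4

Insert 400: h=1, slot 1 empty → index 1.
Insert 463: h=1, h2=2, slot 1 occupied → index 3.
Insert 43: h=1, h2=2, slots 1,3 occupied → index 5.
Insert 799: h=1, h2=2, slots 1,3,5 occupied → index 0.
Insert 157: h=3, h2=2, slots 3,5,0 occupied → index 2.
Table: [799, 400, 157, 463, -, 43, -]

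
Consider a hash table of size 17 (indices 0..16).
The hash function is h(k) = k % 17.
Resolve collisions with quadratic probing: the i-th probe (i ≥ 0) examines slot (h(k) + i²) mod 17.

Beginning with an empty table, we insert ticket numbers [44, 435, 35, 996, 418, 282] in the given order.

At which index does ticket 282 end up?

9

Insert 44: h=10, slot 10 empty → index 10.
Insert 435: h=10, slot 10 occupied → index 11.
Insert 35: h=1, slot 1 empty → index 1.
Insert 996: h=10, slots 10,11 occupied → index 14.
Insert 418: h=10, slots 10,11,14 occupied → index 2.
Insert 282: h=10, slots 10,11,14,2 occupied → index 9.
Table: [., 35, 418, ., ., ., ., ., ., 282, 44, 435, ., ., 996, ., .]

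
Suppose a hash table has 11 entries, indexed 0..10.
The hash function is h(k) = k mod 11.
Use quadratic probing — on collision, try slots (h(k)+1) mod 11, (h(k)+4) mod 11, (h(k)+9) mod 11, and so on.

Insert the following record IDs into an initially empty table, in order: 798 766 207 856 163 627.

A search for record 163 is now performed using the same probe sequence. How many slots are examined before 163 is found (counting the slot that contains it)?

798 hashes to 6; slot 6 is free -> place at 6.
766 hashes to 7; slot 7 is free -> place at 7.
207 hashes to 9; slot 9 is free -> place at 9.
856 hashes to 9; 9 taken -> place at 10.
163 hashes to 9; 9,10 taken -> place at 2.
627 hashes to 0; slot 0 is free -> place at 0.
Table: [627, —, 163, —, —, —, 798, 766, —, 207, 856]
Lookup 163: h=9, probe 9,10,2 → found at 2.

3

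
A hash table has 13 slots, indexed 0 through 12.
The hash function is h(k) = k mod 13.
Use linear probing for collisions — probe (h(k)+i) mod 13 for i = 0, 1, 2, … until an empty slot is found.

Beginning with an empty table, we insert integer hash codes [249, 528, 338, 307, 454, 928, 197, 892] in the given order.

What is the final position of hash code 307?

9

249: h=2 => slot 2
528: h=8 => slot 8
338: h=0 => slot 0
307: h=8, probe 8,9 => slot 9
454: h=12 => slot 12
928: h=5 => slot 5
197: h=2, probe 2,3 => slot 3
892: h=8, probe 8,9,10 => slot 10
Table: [338, ∅, 249, 197, ∅, 928, ∅, ∅, 528, 307, 892, ∅, 454]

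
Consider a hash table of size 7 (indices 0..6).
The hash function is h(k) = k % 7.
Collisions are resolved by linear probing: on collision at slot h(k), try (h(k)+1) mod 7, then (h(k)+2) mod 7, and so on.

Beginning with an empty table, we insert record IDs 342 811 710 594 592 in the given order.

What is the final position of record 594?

1

342: h=6 -> slot 6
811: h=6, probe 6,0 -> slot 0
710: h=3 -> slot 3
594: h=6, probe 6,0,1 -> slot 1
592: h=4 -> slot 4
Table: [811, 594, ∅, 710, 592, ∅, 342]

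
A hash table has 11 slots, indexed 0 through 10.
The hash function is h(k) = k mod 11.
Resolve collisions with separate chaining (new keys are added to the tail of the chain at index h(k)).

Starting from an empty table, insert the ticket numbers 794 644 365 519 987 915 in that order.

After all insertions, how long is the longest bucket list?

4

794 -> bucket 2
644 -> bucket 6
365 -> bucket 2 (collision)
519 -> bucket 2 (collision)
987 -> bucket 8
915 -> bucket 2 (collision)
Final buckets:
0: ∅
1: ∅
2: 794 -> 365 -> 519 -> 915
3: ∅
4: ∅
5: ∅
6: 644
7: ∅
8: 987
9: ∅
10: ∅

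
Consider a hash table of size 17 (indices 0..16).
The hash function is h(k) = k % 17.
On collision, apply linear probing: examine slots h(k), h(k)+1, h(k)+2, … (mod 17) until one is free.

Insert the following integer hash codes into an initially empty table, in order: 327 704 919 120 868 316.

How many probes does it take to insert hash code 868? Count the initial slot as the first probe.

3

327 hashes to 4; slot 4 is free -> place at 4.
704 hashes to 7; slot 7 is free -> place at 7.
919 hashes to 1; slot 1 is free -> place at 1.
120 hashes to 1; 1 taken -> place at 2.
868 hashes to 1; 1,2 taken -> place at 3.
316 hashes to 10; slot 10 is free -> place at 10.
Table: [-, 919, 120, 868, 327, -, -, 704, -, -, 316, -, -, -, -, -, -]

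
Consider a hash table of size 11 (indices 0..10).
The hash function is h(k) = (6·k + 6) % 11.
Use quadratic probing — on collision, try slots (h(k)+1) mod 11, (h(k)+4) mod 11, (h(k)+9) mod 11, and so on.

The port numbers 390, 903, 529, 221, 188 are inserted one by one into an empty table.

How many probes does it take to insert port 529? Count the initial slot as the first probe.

Insert 390: h=3, slot 3 empty -> index 3.
Insert 903: h=1, slot 1 empty -> index 1.
Insert 529: h=1, slot 1 occupied -> index 2.
Insert 221: h=1, slots 1,2 occupied -> index 5.
Insert 188: h=1, slots 1,2,5 occupied -> index 10.
Table: [∅, 903, 529, 390, ∅, 221, ∅, ∅, ∅, ∅, 188]

2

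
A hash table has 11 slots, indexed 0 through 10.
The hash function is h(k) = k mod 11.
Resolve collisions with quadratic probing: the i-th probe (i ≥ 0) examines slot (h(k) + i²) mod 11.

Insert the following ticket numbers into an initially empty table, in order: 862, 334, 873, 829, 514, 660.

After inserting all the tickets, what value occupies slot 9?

Insert 862: h=4, slot 4 empty → index 4.
Insert 334: h=4, slot 4 occupied → index 5.
Insert 873: h=4, slots 4,5 occupied → index 8.
Insert 829: h=4, slots 4,5,8 occupied → index 2.
Insert 514: h=8, slot 8 occupied → index 9.
Insert 660: h=0, slot 0 empty → index 0.
Table: [660, _, 829, _, 862, 334, _, _, 873, 514, _]

514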